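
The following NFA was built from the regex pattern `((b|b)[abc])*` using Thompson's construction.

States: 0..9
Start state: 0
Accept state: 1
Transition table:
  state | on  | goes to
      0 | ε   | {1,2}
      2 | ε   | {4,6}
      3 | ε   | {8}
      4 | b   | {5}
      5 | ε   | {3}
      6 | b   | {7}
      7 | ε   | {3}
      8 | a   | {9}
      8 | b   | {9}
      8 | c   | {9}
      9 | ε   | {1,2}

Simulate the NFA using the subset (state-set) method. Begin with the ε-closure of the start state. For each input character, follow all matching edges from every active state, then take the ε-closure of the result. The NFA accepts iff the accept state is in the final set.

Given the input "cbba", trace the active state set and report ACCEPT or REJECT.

Answer: REJECT

Derivation:
S₀ = ε-closure({0}) = {0,1,2,4,6}
'c' @ 1: {}  — no active states
rest 'bba' ignored (set empty)
end set {} — state 1 not in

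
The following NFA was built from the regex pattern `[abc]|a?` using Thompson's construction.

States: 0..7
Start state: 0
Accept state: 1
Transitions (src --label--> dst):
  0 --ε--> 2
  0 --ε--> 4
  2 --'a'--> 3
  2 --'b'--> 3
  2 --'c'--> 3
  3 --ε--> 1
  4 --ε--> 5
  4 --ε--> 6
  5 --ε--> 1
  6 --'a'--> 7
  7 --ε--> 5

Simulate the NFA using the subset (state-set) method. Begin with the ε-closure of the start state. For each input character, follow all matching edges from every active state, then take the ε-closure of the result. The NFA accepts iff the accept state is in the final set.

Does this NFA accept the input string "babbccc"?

start: ε-closure({0}) = {0,1,2,4,5,6}
'b' @ 1: {1,3}  ✓accept
'a' @ 2: {}  — dead — no transitions
rest 'bbccc' ignored (set empty)
after full input: {}  (accept=1 not in)

Answer: REJECT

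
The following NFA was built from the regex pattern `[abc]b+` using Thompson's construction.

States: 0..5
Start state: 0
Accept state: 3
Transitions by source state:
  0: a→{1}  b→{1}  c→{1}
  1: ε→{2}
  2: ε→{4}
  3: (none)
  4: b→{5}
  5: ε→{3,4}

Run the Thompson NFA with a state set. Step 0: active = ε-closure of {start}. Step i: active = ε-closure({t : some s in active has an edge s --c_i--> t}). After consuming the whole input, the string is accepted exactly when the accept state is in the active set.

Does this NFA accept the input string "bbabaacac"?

S₀ = ε-closure({0}) = {0}
'b' @ 1: {1,2,4}
'b' @ 2: {3,4,5}  ✓accept
'a' @ 3: {}  — dead — no transitions
rest 'baacac' ignored (set empty)
final: {}; accept 3 not in set

Answer: REJECT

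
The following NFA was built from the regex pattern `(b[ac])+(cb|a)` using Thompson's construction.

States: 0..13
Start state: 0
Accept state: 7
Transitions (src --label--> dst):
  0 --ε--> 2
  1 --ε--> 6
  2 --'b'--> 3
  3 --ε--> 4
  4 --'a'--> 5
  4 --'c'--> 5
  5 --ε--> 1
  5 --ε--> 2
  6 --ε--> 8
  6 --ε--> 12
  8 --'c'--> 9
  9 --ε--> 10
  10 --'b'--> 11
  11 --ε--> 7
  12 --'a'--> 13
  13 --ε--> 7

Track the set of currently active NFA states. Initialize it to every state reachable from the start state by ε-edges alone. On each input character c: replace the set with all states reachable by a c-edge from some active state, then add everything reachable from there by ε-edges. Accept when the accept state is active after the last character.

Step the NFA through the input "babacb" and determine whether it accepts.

S₀ = ε-closure({0}) = {0,2}
'b' @ 1: {3,4}
'a' @ 2: {1,2,5,6,8,12}
'b' @ 3: {3,4}
'a' @ 4: {1,2,5,6,8,12}
'c' @ 5: {9,10}
'b' @ 6: {7,11}  ✓accept
final: {7,11}; accept 7 in set

Answer: ACCEPT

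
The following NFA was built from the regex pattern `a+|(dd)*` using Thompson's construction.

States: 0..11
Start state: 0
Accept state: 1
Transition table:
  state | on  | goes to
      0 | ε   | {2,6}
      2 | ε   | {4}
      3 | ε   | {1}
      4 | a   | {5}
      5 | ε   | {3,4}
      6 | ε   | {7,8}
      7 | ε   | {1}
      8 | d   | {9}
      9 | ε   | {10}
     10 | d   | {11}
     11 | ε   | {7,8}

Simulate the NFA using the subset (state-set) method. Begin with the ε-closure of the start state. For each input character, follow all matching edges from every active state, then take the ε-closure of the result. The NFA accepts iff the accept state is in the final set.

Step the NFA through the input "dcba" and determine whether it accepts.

S₀ = ε-closure({0}) = {0,1,2,4,6,7,8}
'd' @ 1: {9,10}
'c' @ 2: {}  — state set empty
rest 'ba' ignored (set empty)
end set {} — state 1 not in

Answer: REJECT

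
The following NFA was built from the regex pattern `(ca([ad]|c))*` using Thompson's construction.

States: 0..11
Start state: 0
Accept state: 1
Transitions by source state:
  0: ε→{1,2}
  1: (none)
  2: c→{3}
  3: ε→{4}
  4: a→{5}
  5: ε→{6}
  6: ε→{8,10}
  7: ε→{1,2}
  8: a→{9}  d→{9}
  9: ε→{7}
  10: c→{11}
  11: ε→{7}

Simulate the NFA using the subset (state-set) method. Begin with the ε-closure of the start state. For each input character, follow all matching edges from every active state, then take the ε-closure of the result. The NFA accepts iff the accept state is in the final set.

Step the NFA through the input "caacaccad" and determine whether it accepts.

Answer: ACCEPT

Steps:
start: ε-closure({0}) = {0,1,2}
'c' @ 1: {3,4}
'a' @ 2: {5,6,8,10}
'a' @ 3: {1,2,7,9}  [accepting]
'c' @ 4: {3,4}
'a' @ 5: {5,6,8,10}
'c' @ 6: {1,2,7,11}  [accepting]
'c' @ 7: {3,4}
'a' @ 8: {5,6,8,10}
'd' @ 9: {1,2,7,9}  [accepting]
end set {1,2,7,9} — state 1 in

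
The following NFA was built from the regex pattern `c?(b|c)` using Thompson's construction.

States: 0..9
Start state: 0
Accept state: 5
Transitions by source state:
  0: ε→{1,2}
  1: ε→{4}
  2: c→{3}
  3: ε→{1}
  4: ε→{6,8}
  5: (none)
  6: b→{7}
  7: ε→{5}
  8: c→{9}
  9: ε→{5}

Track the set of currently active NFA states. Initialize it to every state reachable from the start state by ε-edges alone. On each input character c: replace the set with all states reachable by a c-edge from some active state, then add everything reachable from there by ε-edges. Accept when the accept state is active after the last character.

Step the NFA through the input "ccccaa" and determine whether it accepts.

Answer: REJECT

Derivation:
S₀ = ε-closure({0}) = {0,1,2,4,6,8}
'c' @ 1: {1,3,4,5,6,8,9}  [accepting]
'c' @ 2: {5,9}  [accepting]
'c' @ 3: {}  — no active states
rest 'caa' ignored (set empty)
final: {}; accept 5 not in set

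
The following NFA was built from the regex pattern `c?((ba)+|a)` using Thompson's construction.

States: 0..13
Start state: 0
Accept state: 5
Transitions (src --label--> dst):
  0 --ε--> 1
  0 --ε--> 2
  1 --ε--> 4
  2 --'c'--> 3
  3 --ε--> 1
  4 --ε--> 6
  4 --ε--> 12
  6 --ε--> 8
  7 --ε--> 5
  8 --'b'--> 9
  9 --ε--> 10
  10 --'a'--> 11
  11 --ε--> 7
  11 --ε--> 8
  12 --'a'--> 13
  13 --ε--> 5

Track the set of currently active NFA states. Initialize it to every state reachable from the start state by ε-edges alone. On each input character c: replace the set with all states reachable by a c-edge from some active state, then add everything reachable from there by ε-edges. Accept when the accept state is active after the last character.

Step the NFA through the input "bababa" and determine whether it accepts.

initial (ε-close {0}): {0,1,2,4,6,8,12}
'b' @ 1: {9,10}
'a' @ 2: {5,7,8,11}  (accept∈set)
'b' @ 3: {9,10}
'a' @ 4: {5,7,8,11}  (accept∈set)
'b' @ 5: {9,10}
'a' @ 6: {5,7,8,11}  (accept∈set)
after full input: {5,7,8,11}  (accept=5 in)

Answer: ACCEPT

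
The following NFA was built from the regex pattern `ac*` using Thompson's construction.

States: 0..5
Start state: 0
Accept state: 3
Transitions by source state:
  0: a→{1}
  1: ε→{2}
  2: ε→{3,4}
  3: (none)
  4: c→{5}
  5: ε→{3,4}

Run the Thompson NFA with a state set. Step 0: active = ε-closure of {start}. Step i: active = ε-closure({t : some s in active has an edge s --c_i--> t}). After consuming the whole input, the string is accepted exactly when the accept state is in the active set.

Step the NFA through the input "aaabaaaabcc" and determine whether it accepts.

Answer: REJECT

Steps:
S₀ = ε-closure({0}) = {0}
'a' @ 1: {1,2,3,4}  ✓accept
'a' @ 2: {}  — no active states
rest 'abaaaabcc' ignored (set empty)
end set {} — state 3 not in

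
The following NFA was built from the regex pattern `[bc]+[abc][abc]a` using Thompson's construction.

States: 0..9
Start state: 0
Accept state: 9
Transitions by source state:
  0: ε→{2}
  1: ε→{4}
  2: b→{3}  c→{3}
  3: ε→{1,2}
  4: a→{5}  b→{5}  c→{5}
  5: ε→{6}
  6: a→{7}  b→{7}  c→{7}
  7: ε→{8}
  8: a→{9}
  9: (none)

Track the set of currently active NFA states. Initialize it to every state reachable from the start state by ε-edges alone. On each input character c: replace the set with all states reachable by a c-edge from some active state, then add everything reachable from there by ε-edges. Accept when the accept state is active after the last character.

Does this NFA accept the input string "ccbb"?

Answer: REJECT

Derivation:
start: ε-closure({0}) = {0,2}
'c' @ 1: {1,2,3,4}
'c' @ 2: {1,2,3,4,5,6}
'b' @ 3: {1,2,3,4,5,6,7,8}
'b' @ 4: {1,2,3,4,5,6,7,8}
end set {1,2,3,4,5,6,7,8} — state 9 not in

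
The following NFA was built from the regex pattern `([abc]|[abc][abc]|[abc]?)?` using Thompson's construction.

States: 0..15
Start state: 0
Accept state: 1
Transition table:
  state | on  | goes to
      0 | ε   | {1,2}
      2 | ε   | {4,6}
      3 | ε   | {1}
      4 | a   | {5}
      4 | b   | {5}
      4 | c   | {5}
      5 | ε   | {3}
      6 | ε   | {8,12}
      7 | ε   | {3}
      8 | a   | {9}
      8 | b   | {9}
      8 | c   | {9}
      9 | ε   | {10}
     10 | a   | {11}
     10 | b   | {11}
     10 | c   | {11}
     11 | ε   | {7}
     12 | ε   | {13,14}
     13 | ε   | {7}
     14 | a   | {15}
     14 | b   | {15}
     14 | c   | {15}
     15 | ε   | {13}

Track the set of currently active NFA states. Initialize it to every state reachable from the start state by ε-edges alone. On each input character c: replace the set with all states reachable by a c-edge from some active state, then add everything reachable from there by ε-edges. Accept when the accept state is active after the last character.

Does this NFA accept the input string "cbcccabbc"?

Answer: REJECT

Steps:
initial (ε-close {0}): {0,1,2,3,4,6,7,8,12,13,14}
'c' @ 1: {1,3,5,7,9,10,13,15}  (accept∈set)
'b' @ 2: {1,3,7,11}  (accept∈set)
'c' @ 3: {}  — no active states
rest 'ccabbc' ignored (set empty)
after full input: {}  (accept=1 not in)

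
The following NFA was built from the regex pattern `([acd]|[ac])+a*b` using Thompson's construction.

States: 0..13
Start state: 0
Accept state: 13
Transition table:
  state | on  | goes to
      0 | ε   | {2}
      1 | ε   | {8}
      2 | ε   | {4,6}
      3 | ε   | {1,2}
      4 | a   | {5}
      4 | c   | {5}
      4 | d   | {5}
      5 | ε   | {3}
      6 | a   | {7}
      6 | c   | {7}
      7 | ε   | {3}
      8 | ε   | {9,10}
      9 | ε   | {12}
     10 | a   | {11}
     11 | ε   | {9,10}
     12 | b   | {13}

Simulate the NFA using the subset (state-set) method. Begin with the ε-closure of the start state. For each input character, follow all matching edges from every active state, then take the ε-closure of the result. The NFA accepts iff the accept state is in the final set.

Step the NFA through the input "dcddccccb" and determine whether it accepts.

Answer: ACCEPT

Steps:
initial (ε-close {0}): {0,2,4,6}
'd' @ 1: {1,2,3,4,5,6,8,9,10,12}
'c' @ 2: {1,2,3,4,5,6,7,8,9,10,12}
'd' @ 3: {1,2,3,4,5,6,8,9,10,12}
'd' @ 4: {1,2,3,4,5,6,8,9,10,12}
'c' @ 5: {1,2,3,4,5,6,7,8,9,10,12}
'c' @ 6: {1,2,3,4,5,6,7,8,9,10,12}
'c' @ 7: {1,2,3,4,5,6,7,8,9,10,12}
'c' @ 8: {1,2,3,4,5,6,7,8,9,10,12}
'b' @ 9: {13}  (accept∈set)
end set {13} — state 13 in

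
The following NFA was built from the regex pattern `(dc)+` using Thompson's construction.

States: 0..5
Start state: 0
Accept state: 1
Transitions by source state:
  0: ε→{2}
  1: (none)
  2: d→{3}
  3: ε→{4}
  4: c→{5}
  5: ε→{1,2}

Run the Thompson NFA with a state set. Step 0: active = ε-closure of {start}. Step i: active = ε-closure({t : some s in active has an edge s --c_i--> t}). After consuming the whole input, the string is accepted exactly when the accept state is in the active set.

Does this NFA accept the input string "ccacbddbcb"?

S₀ = ε-closure({0}) = {0,2}
'c' @ 1: {}  — dead — no transitions
rest 'cacbddbcb' ignored (set empty)
final: {}; accept 1 not in set

Answer: REJECT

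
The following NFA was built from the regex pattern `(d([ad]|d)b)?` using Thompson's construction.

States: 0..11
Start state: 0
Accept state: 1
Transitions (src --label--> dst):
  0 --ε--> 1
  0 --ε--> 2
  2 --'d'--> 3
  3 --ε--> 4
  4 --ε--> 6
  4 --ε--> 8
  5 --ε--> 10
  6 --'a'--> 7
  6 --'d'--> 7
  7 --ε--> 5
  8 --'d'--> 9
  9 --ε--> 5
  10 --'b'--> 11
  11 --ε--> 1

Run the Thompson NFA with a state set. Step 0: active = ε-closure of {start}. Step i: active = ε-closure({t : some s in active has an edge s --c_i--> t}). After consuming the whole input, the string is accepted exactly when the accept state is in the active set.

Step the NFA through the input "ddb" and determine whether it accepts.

Answer: ACCEPT

Derivation:
initial (ε-close {0}): {0,1,2}
'd' @ 1: {3,4,6,8}
'd' @ 2: {5,7,9,10}
'b' @ 3: {1,11}  (accept∈set)
end set {1,11} — state 1 in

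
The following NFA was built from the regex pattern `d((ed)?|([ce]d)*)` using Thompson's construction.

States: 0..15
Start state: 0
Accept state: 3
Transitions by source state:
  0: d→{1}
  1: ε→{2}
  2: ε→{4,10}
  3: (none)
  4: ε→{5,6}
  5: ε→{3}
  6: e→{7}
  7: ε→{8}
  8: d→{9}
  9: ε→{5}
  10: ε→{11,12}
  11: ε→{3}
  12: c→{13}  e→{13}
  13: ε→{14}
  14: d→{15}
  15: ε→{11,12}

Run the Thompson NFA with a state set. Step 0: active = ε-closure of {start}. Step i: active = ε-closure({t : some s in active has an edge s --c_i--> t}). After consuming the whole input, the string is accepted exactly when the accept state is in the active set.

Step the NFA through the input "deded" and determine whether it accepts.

Answer: ACCEPT

Trace:
initial (ε-close {0}): {0}
'd' @ 1: {1,2,3,4,5,6,10,11,12}  ✓accept
'e' @ 2: {7,8,13,14}
'd' @ 3: {3,5,9,11,12,15}  ✓accept
'e' @ 4: {13,14}
'd' @ 5: {3,11,12,15}  ✓accept
end set {3,11,12,15} — state 3 in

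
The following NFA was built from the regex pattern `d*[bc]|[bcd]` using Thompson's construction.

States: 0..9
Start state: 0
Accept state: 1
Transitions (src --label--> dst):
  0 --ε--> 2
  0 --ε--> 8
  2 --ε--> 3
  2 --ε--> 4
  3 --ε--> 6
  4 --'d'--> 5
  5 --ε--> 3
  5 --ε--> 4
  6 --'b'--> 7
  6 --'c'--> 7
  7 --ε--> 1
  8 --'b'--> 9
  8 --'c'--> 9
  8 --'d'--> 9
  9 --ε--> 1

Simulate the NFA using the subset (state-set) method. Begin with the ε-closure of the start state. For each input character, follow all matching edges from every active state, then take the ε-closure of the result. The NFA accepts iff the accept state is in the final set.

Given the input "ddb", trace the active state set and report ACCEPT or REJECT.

Answer: ACCEPT

Derivation:
start: ε-closure({0}) = {0,2,3,4,6,8}
'd' @ 1: {1,3,4,5,6,9}  ✓accept
'd' @ 2: {3,4,5,6}
'b' @ 3: {1,7}  ✓accept
end set {1,7} — state 1 in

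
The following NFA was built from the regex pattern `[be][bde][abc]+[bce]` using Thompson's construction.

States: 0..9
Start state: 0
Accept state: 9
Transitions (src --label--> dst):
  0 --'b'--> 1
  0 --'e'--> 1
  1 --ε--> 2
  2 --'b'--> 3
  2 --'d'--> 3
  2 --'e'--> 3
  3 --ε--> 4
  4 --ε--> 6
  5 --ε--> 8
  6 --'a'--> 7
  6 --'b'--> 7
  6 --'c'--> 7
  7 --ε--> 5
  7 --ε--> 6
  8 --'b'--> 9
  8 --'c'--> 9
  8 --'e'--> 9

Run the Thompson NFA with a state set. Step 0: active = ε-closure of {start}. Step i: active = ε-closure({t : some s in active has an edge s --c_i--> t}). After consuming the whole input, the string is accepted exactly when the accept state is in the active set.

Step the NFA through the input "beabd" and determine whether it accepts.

S₀ = ε-closure({0}) = {0}
'b' @ 1: {1,2}
'e' @ 2: {3,4,6}
'a' @ 3: {5,6,7,8}
'b' @ 4: {5,6,7,8,9}  (accept∈set)
'd' @ 5: {}  — no active states
final: {}; accept 9 not in set

Answer: REJECT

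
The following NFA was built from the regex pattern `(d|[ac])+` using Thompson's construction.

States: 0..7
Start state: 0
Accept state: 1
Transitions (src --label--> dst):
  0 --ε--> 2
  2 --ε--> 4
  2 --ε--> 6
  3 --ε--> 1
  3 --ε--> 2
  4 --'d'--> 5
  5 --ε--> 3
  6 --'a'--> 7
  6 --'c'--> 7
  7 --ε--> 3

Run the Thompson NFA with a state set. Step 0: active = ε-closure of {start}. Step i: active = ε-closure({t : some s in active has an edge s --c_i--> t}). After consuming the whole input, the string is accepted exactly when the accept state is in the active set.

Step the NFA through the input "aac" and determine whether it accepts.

start: ε-closure({0}) = {0,2,4,6}
'a' @ 1: {1,2,3,4,6,7}  ✓accept
'a' @ 2: {1,2,3,4,6,7}  ✓accept
'c' @ 3: {1,2,3,4,6,7}  ✓accept
after full input: {1,2,3,4,6,7}  (accept=1 in)

Answer: ACCEPT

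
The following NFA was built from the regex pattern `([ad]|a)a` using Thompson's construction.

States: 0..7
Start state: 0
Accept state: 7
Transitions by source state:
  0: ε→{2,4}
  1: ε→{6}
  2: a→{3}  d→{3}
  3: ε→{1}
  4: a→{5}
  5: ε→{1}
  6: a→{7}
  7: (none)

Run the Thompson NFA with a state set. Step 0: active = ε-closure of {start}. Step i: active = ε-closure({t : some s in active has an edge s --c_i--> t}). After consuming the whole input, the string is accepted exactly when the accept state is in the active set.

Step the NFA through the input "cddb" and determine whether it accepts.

start: ε-closure({0}) = {0,2,4}
'c' @ 1: {}  — no active states
rest 'ddb' ignored (set empty)
final: {}; accept 7 not in set

Answer: REJECT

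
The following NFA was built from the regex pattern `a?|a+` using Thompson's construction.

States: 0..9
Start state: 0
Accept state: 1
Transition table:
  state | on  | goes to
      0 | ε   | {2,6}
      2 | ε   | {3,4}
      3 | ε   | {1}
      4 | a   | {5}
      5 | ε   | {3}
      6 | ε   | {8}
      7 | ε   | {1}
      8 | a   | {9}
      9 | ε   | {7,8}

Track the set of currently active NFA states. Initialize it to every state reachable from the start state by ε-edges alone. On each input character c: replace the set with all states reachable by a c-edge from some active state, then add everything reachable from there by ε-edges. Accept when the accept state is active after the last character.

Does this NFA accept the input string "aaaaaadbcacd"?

S₀ = ε-closure({0}) = {0,1,2,3,4,6,8}
'a' @ 1: {1,3,5,7,8,9}  [accepting]
'a' @ 2: {1,7,8,9}  [accepting]
'a' @ 3: {1,7,8,9}  [accepting]
'a' @ 4: {1,7,8,9}  [accepting]
'a' @ 5: {1,7,8,9}  [accepting]
'a' @ 6: {1,7,8,9}  [accepting]
'd' @ 7: {}  — no active states
rest 'bcacd' ignored (set empty)
after full input: {}  (accept=1 not in)

Answer: REJECT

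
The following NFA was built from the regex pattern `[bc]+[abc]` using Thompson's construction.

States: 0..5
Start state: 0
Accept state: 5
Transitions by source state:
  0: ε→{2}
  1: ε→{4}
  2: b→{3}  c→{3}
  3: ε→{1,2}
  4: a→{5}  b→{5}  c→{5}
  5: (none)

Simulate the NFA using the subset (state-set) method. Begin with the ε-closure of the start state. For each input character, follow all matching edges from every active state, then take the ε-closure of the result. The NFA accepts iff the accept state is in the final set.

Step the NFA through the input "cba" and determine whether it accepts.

Answer: ACCEPT

Trace:
initial (ε-close {0}): {0,2}
'c' @ 1: {1,2,3,4}
'b' @ 2: {1,2,3,4,5}  ✓accept
'a' @ 3: {5}  ✓accept
final: {5}; accept 5 in set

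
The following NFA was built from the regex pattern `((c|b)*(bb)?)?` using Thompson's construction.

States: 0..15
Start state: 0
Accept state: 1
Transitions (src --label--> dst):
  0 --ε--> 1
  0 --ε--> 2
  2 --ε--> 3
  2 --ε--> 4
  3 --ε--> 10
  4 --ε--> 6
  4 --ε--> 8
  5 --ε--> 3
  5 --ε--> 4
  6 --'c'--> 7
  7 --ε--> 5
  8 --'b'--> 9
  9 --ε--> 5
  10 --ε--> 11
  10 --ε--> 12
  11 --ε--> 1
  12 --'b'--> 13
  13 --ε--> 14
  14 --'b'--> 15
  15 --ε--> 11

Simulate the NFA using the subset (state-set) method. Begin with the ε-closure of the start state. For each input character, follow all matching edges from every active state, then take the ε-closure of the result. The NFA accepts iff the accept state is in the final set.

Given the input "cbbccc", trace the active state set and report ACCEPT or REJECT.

initial (ε-close {0}): {0,1,2,3,4,6,8,10,11,12}
'c' @ 1: {1,3,4,5,6,7,8,10,11,12}  (accept∈set)
'b' @ 2: {1,3,4,5,6,8,9,10,11,12,13,14}  (accept∈set)
'b' @ 3: {1,3,4,5,6,8,9,10,11,12,13,14,15}  (accept∈set)
'c' @ 4: {1,3,4,5,6,7,8,10,11,12}  (accept∈set)
'c' @ 5: {1,3,4,5,6,7,8,10,11,12}  (accept∈set)
'c' @ 6: {1,3,4,5,6,7,8,10,11,12}  (accept∈set)
end set {1,3,4,5,6,7,8,10,11,12} — state 1 in

Answer: ACCEPT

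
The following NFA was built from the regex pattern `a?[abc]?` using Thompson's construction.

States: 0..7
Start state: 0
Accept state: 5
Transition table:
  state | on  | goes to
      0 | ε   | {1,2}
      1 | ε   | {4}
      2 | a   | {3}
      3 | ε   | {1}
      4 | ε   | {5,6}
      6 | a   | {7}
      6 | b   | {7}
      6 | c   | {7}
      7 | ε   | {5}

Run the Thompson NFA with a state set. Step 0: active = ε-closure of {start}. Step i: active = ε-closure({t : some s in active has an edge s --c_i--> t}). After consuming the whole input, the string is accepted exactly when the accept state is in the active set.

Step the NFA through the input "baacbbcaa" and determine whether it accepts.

S₀ = ε-closure({0}) = {0,1,2,4,5,6}
'b' @ 1: {5,7}  [accepting]
'a' @ 2: {}  — no active states
rest 'acbbcaa' ignored (set empty)
after full input: {}  (accept=5 not in)

Answer: REJECT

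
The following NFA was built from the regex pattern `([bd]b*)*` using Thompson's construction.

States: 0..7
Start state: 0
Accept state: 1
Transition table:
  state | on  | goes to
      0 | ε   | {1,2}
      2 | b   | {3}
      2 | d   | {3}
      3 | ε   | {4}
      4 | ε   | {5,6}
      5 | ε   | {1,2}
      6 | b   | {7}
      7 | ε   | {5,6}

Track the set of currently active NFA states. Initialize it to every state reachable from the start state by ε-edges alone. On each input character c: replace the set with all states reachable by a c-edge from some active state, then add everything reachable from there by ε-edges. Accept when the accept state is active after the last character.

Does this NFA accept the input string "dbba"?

Answer: REJECT

Trace:
S₀ = ε-closure({0}) = {0,1,2}
'd' @ 1: {1,2,3,4,5,6}  [accepting]
'b' @ 2: {1,2,3,4,5,6,7}  [accepting]
'b' @ 3: {1,2,3,4,5,6,7}  [accepting]
'a' @ 4: {}  — dead — no transitions
final: {}; accept 1 not in set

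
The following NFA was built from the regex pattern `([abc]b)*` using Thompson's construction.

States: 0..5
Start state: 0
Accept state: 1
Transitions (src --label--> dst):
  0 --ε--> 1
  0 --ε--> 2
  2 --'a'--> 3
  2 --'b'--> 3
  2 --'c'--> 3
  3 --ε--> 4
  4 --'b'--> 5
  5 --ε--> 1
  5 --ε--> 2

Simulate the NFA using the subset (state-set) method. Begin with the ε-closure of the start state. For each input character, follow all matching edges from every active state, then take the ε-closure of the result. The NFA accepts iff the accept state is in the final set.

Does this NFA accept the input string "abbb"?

start: ε-closure({0}) = {0,1,2}
'a' @ 1: {3,4}
'b' @ 2: {1,2,5}  ✓accept
'b' @ 3: {3,4}
'b' @ 4: {1,2,5}  ✓accept
final: {1,2,5}; accept 1 in set

Answer: ACCEPT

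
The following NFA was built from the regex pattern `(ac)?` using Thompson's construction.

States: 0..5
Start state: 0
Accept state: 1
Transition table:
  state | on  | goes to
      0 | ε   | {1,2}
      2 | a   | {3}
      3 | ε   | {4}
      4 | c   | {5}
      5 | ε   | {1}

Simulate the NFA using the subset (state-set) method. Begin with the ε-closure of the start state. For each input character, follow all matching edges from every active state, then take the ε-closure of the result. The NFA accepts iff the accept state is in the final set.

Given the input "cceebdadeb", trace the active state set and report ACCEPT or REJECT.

S₀ = ε-closure({0}) = {0,1,2}
'c' @ 1: {}  — state set empty
rest 'ceebdadeb' ignored (set empty)
final: {}; accept 1 not in set

Answer: REJECT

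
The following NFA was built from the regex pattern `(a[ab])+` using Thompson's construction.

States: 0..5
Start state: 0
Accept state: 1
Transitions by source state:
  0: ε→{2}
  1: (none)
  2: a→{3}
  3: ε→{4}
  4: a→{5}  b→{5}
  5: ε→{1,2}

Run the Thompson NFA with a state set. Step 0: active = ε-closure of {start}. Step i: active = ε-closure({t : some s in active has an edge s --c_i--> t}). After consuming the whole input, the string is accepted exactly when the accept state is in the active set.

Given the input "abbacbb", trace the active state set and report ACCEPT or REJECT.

Answer: REJECT

Derivation:
initial (ε-close {0}): {0,2}
'a' @ 1: {3,4}
'b' @ 2: {1,2,5}  (accept∈set)
'b' @ 3: {}  — no active states
rest 'acbb' ignored (set empty)
end set {} — state 1 not in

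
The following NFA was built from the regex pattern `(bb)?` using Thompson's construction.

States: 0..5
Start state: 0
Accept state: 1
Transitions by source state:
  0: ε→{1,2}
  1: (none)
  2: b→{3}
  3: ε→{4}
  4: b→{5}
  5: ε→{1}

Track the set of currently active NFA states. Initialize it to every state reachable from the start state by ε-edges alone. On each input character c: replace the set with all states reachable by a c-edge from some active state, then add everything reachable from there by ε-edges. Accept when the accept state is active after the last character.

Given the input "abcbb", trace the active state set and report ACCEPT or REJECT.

Answer: REJECT

Trace:
S₀ = ε-closure({0}) = {0,1,2}
'a' @ 1: {}  — state set empty
rest 'bcbb' ignored (set empty)
final: {}; accept 1 not in set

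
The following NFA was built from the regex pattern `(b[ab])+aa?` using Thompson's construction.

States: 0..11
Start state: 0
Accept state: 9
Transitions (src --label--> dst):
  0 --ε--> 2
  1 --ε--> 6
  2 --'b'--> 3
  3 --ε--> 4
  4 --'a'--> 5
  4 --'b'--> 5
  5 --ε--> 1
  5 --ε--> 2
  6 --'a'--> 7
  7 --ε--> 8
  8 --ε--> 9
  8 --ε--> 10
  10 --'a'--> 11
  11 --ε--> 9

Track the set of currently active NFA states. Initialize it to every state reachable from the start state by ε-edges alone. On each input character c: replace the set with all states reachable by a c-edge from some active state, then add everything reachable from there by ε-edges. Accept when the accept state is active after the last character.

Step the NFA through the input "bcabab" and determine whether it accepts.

Answer: REJECT

Steps:
S₀ = ε-closure({0}) = {0,2}
'b' @ 1: {3,4}
'c' @ 2: {}  — state set empty
rest 'abab' ignored (set empty)
final: {}; accept 9 not in set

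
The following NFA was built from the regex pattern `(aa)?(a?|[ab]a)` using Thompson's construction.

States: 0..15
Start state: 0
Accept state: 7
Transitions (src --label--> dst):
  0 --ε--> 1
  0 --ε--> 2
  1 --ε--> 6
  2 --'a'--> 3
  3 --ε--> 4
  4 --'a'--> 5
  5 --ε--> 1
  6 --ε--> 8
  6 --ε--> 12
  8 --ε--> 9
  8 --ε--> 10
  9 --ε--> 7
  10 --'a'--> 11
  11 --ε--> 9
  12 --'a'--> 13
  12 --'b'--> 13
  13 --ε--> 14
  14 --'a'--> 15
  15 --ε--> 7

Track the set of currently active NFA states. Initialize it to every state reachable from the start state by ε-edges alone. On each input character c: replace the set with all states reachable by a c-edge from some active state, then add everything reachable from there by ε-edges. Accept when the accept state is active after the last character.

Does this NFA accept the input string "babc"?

Answer: REJECT

Steps:
initial (ε-close {0}): {0,1,2,6,7,8,9,10,12}
'b' @ 1: {13,14}
'a' @ 2: {7,15}  (accept∈set)
'b' @ 3: {}  — dead — no transitions
rest 'c' ignored (set empty)
final: {}; accept 7 not in set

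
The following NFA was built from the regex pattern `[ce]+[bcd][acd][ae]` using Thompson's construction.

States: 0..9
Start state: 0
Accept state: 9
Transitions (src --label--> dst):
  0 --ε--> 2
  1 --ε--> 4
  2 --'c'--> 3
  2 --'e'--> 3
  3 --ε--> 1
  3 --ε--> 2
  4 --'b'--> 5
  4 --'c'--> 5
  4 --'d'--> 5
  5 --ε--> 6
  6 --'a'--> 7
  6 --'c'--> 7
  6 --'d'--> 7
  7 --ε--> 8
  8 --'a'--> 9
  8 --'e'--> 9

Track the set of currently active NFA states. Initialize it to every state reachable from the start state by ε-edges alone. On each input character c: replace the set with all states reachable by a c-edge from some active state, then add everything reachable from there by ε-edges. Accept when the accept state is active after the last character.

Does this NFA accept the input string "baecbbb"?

Answer: REJECT

Trace:
initial (ε-close {0}): {0,2}
'b' @ 1: {}  — state set empty
rest 'aecbbb' ignored (set empty)
end set {} — state 9 not in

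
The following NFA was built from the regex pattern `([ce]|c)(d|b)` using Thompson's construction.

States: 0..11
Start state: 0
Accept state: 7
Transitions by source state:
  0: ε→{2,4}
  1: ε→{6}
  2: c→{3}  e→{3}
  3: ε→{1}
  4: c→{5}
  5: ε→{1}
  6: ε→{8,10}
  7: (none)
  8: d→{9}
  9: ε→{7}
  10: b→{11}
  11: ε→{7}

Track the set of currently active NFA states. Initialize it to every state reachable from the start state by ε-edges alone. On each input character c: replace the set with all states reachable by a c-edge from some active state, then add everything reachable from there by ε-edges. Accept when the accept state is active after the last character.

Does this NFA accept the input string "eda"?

Answer: REJECT

Steps:
S₀ = ε-closure({0}) = {0,2,4}
'e' @ 1: {1,3,6,8,10}
'd' @ 2: {7,9}  (accept∈set)
'a' @ 3: {}  — no active states
end set {} — state 7 not in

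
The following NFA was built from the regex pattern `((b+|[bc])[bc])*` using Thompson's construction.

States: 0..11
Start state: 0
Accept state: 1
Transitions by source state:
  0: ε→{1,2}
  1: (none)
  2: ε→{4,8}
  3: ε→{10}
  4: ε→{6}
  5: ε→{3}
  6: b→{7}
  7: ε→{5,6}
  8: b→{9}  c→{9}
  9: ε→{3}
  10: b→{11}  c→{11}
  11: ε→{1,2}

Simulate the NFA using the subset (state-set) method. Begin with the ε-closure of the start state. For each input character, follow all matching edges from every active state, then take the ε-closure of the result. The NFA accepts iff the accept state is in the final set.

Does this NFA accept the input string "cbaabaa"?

start: ε-closure({0}) = {0,1,2,4,6,8}
'c' @ 1: {3,9,10}
'b' @ 2: {1,2,4,6,8,11}  ✓accept
'a' @ 3: {}  — state set empty
rest 'abaa' ignored (set empty)
final: {}; accept 1 not in set

Answer: REJECT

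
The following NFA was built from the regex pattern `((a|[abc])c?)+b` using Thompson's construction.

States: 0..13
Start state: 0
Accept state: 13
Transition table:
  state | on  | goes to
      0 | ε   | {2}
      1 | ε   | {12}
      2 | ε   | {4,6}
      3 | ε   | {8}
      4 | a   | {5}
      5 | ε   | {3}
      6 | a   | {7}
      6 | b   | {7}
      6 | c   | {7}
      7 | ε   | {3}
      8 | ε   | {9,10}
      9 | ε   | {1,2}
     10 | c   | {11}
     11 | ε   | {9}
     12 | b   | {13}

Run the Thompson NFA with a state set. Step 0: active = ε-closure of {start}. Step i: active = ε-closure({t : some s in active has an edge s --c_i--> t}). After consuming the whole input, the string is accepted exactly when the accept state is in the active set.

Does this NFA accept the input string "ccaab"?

Answer: ACCEPT

Derivation:
S₀ = ε-closure({0}) = {0,2,4,6}
'c' @ 1: {1,2,3,4,6,7,8,9,10,12}
'c' @ 2: {1,2,3,4,6,7,8,9,10,11,12}
'a' @ 3: {1,2,3,4,5,6,7,8,9,10,12}
'a' @ 4: {1,2,3,4,5,6,7,8,9,10,12}
'b' @ 5: {1,2,3,4,6,7,8,9,10,12,13}  [accepting]
end set {1,2,3,4,6,7,8,9,10,12,13} — state 13 in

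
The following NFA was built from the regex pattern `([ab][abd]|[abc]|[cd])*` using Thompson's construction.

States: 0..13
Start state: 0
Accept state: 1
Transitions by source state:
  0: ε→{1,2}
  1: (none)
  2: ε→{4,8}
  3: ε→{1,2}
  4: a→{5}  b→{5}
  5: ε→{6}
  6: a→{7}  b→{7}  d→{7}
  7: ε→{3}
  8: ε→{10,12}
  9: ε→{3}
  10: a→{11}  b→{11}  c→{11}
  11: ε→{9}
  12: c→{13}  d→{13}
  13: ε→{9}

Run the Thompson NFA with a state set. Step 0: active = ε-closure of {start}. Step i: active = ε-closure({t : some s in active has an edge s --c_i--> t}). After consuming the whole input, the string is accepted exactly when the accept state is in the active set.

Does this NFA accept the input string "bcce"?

Answer: REJECT

Trace:
start: ε-closure({0}) = {0,1,2,4,8,10,12}
'b' @ 1: {1,2,3,4,5,6,8,9,10,11,12}  ✓accept
'c' @ 2: {1,2,3,4,8,9,10,11,12,13}  ✓accept
'c' @ 3: {1,2,3,4,8,9,10,11,12,13}  ✓accept
'e' @ 4: {}  — no active states
end set {} — state 1 not in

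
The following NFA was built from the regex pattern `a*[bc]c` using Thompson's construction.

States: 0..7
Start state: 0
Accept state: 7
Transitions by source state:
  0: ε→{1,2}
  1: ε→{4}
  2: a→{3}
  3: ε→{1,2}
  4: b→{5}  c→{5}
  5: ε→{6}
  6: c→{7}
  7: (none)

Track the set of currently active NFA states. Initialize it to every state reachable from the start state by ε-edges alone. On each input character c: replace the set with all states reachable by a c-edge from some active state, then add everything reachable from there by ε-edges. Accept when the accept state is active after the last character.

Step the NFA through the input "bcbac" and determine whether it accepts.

Answer: REJECT

Trace:
S₀ = ε-closure({0}) = {0,1,2,4}
'b' @ 1: {5,6}
'c' @ 2: {7}  ✓accept
'b' @ 3: {}  — no active states
rest 'ac' ignored (set empty)
end set {} — state 7 not in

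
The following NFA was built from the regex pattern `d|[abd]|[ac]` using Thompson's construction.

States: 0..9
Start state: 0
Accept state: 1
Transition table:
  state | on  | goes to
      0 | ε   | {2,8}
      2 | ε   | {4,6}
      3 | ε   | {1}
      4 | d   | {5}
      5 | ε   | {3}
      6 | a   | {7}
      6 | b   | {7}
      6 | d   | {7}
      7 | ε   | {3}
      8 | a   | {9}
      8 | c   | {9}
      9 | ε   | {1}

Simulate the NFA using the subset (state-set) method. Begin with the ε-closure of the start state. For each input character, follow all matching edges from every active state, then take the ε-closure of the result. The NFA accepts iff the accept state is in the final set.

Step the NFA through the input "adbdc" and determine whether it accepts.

Answer: REJECT

Trace:
S₀ = ε-closure({0}) = {0,2,4,6,8}
'a' @ 1: {1,3,7,9}  (accept∈set)
'd' @ 2: {}  — state set empty
rest 'bdc' ignored (set empty)
final: {}; accept 1 not in set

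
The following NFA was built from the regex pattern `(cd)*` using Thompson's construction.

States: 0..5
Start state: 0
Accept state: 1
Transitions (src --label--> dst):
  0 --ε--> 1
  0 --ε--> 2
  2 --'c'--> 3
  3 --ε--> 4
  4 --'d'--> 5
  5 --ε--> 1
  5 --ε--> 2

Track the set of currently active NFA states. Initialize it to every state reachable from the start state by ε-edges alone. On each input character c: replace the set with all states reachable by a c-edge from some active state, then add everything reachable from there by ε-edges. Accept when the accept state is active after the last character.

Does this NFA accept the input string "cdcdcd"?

Answer: ACCEPT

Trace:
start: ε-closure({0}) = {0,1,2}
'c' @ 1: {3,4}
'd' @ 2: {1,2,5}  [accepting]
'c' @ 3: {3,4}
'd' @ 4: {1,2,5}  [accepting]
'c' @ 5: {3,4}
'd' @ 6: {1,2,5}  [accepting]
after full input: {1,2,5}  (accept=1 in)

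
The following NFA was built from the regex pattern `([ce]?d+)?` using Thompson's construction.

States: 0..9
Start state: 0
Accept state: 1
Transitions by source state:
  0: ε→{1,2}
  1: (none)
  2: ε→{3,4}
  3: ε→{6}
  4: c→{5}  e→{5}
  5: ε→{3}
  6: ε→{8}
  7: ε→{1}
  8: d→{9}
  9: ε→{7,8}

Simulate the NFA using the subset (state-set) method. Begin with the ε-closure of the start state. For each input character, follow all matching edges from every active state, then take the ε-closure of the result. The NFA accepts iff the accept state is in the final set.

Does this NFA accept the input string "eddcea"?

start: ε-closure({0}) = {0,1,2,3,4,6,8}
'e' @ 1: {3,5,6,8}
'd' @ 2: {1,7,8,9}  [accepting]
'd' @ 3: {1,7,8,9}  [accepting]
'c' @ 4: {}  — no active states
rest 'ea' ignored (set empty)
end set {} — state 1 not in

Answer: REJECT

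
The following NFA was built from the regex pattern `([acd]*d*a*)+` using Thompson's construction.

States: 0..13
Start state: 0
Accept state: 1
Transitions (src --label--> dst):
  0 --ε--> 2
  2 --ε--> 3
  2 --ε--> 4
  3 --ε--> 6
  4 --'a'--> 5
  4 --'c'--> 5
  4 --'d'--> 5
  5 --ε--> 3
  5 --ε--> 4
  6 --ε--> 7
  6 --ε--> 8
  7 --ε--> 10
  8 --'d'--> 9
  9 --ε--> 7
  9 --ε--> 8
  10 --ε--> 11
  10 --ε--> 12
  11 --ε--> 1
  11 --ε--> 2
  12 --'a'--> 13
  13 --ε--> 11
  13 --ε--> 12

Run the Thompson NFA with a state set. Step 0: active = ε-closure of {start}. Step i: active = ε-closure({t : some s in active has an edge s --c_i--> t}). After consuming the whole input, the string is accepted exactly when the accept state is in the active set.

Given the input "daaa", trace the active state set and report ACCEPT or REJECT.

Answer: ACCEPT

Derivation:
initial (ε-close {0}): {0,1,2,3,4,6,7,8,10,11,12}
'd' @ 1: {1,2,3,4,5,6,7,8,9,10,11,12}  ✓accept
'a' @ 2: {1,2,3,4,5,6,7,8,10,11,12,13}  ✓accept
'a' @ 3: {1,2,3,4,5,6,7,8,10,11,12,13}  ✓accept
'a' @ 4: {1,2,3,4,5,6,7,8,10,11,12,13}  ✓accept
end set {1,2,3,4,5,6,7,8,10,11,12,13} — state 1 in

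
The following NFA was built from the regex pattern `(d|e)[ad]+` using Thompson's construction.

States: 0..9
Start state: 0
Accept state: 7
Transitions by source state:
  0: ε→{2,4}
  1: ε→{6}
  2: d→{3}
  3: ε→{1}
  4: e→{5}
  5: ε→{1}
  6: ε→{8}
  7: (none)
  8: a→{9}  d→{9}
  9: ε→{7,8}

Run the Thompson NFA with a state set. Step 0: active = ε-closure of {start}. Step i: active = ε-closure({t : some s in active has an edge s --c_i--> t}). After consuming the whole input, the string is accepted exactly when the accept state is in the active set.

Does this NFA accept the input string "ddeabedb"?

Answer: REJECT

Trace:
start: ε-closure({0}) = {0,2,4}
'd' @ 1: {1,3,6,8}
'd' @ 2: {7,8,9}  ✓accept
'e' @ 3: {}  — dead — no transitions
rest 'abedb' ignored (set empty)
final: {}; accept 7 not in set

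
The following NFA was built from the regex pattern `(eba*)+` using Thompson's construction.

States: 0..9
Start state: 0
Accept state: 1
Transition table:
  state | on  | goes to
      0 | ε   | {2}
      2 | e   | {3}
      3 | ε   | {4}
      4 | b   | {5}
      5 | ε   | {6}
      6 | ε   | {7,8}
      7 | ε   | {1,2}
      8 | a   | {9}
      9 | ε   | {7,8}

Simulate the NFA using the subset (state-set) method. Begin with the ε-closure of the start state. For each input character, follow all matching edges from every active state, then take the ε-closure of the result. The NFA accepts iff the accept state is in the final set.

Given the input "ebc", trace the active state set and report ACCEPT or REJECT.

start: ε-closure({0}) = {0,2}
'e' @ 1: {3,4}
'b' @ 2: {1,2,5,6,7,8}  (accept∈set)
'c' @ 3: {}  — state set empty
after full input: {}  (accept=1 not in)

Answer: REJECT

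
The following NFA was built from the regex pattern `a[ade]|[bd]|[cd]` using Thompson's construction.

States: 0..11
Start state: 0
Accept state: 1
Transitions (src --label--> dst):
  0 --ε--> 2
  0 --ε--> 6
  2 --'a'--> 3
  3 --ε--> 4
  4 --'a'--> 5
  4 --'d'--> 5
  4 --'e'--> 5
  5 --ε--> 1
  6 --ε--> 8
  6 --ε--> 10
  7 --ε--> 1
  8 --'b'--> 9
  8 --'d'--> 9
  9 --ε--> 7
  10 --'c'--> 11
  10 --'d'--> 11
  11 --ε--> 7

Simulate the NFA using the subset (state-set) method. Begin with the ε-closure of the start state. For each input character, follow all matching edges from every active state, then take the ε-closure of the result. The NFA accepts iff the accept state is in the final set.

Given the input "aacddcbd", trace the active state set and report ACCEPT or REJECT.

Answer: REJECT

Derivation:
initial (ε-close {0}): {0,2,6,8,10}
'a' @ 1: {3,4}
'a' @ 2: {1,5}  [accepting]
'c' @ 3: {}  — state set empty
rest 'ddcbd' ignored (set empty)
final: {}; accept 1 not in set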